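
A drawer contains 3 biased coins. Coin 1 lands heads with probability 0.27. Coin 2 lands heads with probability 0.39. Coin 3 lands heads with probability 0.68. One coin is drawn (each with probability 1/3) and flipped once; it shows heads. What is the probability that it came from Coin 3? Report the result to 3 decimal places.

Tabulate prior·likelihood by source: [1] prior 0.333333, lik 0.27, product 0.09000; [2] prior 0.333333, lik 0.39, product 0.1300; [3] prior 0.333333, lik 0.68, product 0.2267.
Normalizing constant = 0.44667; the posterior for Coin 3 is its product over the sum, 0.2267/0.44667 = 0.507.

Posterior probability ≈ 0.507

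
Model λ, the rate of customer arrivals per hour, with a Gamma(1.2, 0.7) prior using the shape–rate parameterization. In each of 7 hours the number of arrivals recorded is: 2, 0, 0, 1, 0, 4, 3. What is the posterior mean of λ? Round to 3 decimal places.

The Poisson likelihood adds the total count to the shape and the number of exposure periods to the rate. Here ∑xᵢ = 10 and n = 7, so shape 1.2→11.2 and rate 0.7→7.7.
E[λ | data] = 11.2/7.7 = 1.455.

Posterior mean ≈ 1.455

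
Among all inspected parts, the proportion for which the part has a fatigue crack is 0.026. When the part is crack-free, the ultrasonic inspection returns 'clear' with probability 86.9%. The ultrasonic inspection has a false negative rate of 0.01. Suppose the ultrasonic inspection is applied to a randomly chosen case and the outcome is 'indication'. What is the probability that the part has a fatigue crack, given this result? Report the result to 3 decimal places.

Let H be the event that the part has a fatigue crack. P(H) = 0.026, so P(¬H) = 0.974. With E the 'indication' result, P(E|H) = 0.99 and P(E|¬H) = 0.131.
P(E) = 0.99·0.026 + 0.131·0.974 = 0.025740 + 0.12759 = 0.15333.
By Bayes' theorem, P(H|E) = 0.025740 / 0.15333 = 0.168.

P(H | E) ≈ 0.168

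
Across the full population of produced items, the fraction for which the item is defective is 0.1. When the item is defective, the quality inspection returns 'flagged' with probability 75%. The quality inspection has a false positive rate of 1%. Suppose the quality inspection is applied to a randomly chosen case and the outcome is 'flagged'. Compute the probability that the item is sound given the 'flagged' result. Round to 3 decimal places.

P(¬H | E) ≈ 0.107

Let H be the event that the item is defective. P(H) = 0.1, so P(¬H) = 0.9. With E the 'flagged' result, P(E|H) = 0.75 and P(E|¬H) = 0.01.
P(E) = 0.75·0.1 + 0.01·0.9 = 0.075000 + 0.0090000 = 0.084000.
By Bayes' theorem, P(H|E) = 0.075000 / 0.084000 = 0.893. Hence P(¬H|E) = 1 − 0.893 = 0.107.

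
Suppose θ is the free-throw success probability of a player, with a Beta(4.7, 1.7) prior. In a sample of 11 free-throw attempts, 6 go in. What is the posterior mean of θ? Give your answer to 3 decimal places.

The binomial likelihood is conjugate to the Beta prior: with 6 successes and 5 failures, the posterior is Beta(4.7+6, 1.7+5) = Beta(10.7, 6.7).
Posterior mean = α/(α+β) = 10.7/17.4 = 0.615.

Posterior mean ≈ 0.615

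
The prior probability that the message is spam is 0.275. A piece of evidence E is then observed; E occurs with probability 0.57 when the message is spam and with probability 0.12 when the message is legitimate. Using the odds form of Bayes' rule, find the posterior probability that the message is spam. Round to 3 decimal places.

Posterior probability ≈ 0.643

Prior odds = 0.275/(1−0.275) = 0.37931.
Likelihood ratio for E = 0.57/0.12 = 4.7500.
Posterior odds = prior odds × LR = 1.8017.
Posterior probability = odds/(1+odds) = 1.8017/2.8017 = 0.643.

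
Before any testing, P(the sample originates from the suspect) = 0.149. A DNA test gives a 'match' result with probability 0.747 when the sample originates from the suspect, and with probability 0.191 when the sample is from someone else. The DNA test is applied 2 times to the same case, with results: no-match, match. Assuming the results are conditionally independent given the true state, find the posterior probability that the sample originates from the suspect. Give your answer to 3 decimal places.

Posterior P(H) ≈ 0.176

Let H be the event that the sample originates from the suspect; start with P(H) = 0.149. P('match'|H) = 0.747, P('match'|¬H) = 0.191.
Update on result 1 ('no-match'): P(H) ← 0.253·0.1490 / (0.253·0.1490 + 0.809·0.8510) = 0.037697/0.72616 = 0.0519.
Update on result 2 ('match'): P(H) ← 0.747·0.0519 / (0.747·0.0519 + 0.191·0.9481) = 0.038779/0.21986 = 0.1764.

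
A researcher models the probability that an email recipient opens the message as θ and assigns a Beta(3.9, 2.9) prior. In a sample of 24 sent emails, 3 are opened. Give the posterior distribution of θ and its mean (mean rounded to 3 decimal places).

The binomial likelihood is conjugate to the Beta prior: with 3 successes and 21 failures, the posterior is Beta(3.9+3, 2.9+21) = Beta(6.9, 23.9).
E[θ | data] = 6.9/(6.9+23.9) = 0.224.

Posterior: Beta(6.9, 23.9); mean ≈ 0.224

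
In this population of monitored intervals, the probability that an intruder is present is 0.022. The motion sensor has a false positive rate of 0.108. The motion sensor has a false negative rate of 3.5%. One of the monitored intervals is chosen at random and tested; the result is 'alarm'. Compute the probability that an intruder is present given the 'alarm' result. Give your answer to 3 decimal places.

P(H | E) ≈ 0.167

Let H be the event that an intruder is present. P(H) = 0.022, so P(¬H) = 0.978. With E the 'alarm' result, P(E|H) = 0.965 and P(E|¬H) = 0.108.
P(E) = 0.965·0.022 + 0.108·0.978 = 0.021230 + 0.10562 = 0.12685.
By Bayes' theorem, P(H|E) = 0.021230 / 0.12685 = 0.167.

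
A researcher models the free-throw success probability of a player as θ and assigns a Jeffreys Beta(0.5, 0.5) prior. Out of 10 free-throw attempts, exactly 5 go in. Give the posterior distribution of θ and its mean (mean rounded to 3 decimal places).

Observing 5 successes and 5 failures updates Beta(0.5, 0.5) by adding the success and failure counts to the two shape parameters: α = 0.5+5 = 5.5, β = 0.5+5 = 5.5.
Posterior mean = α/(α+β) = 5.5/11 = 0.500.

Posterior: Beta(5.5, 5.5); mean ≈ 0.500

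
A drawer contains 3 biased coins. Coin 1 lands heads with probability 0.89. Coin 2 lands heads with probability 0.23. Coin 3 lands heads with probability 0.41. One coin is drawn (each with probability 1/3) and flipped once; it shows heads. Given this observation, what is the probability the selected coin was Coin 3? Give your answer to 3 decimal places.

Posterior probability ≈ 0.268

Tabulate prior·likelihood by source: [1] prior 0.333333, lik 0.89, product 0.2967; [2] prior 0.333333, lik 0.23, product 0.07667; [3] prior 0.333333, lik 0.41, product 0.1367.
Normalizing constant = 0.51000; the posterior for Coin 3 is its product over the sum, 0.1367/0.51000 = 0.268.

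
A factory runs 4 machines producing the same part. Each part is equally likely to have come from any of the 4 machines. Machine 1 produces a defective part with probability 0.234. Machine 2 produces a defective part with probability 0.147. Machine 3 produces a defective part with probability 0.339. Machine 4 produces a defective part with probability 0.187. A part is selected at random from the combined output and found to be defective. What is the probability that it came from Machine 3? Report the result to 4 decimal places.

P(defective|M1) = 0.234; P(defective|M2) = 0.147; P(defective|M3) = 0.339; P(defective|M4) = 0.187.
Prior × likelihood for each source: 0.25·0.234=0.05850, 0.25·0.147=0.03675, 0.25·0.339=0.08475, 0.25·0.187=0.04675. Summing gives P(defective) = 0.22675.
P(Machine 3 | defective) = 0.08475 / 0.22675 = 0.3738.

Posterior probability ≈ 0.3738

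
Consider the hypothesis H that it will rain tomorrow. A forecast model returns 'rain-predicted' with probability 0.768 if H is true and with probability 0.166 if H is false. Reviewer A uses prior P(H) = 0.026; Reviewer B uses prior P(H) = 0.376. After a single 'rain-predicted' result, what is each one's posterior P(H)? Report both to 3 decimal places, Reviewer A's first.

The likelihood ratio for a 'rain-predicted' result is 0.768/0.166 = 4.6265.
Reviewer A: prior odds 0.026/0.974 = 0.026694; posterior odds 0.12350; posterior probability 0.110.
Reviewer B: prior odds 0.376/0.624 = 0.60256; posterior odds 2.7878; posterior probability 0.736.

Reviewer A: 0.110; Reviewer B: 0.736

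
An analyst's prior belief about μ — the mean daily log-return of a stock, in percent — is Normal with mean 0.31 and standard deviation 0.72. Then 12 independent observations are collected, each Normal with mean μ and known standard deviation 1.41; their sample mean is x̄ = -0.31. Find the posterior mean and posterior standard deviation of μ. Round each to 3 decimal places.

Posterior mean ≈ -0.160; posterior SD ≈ 0.354

With known σ, the Normal prior is conjugate. Weight on the data is w = (n/σ²)/(n/σ² + 1/τ₀²) = 6.03591/(6.03591+1.92901) = 0.75781.
Posterior mean = w·x̄ + (1−w)·μ₀ = 0.75781·-0.31 + 0.24219·0.31 = -0.160. Posterior variance = 1/(6.03591+1.92901) = 0.125550, so SD = 0.354.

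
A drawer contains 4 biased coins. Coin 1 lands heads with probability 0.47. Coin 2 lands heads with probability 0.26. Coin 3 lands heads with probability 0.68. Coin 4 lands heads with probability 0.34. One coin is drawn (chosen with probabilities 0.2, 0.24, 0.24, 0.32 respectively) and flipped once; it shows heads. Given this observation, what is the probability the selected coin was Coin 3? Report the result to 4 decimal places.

Posterior probability ≈ 0.3810

Tabulate prior·likelihood by source: [1] prior 0.2, lik 0.47, product 0.09400; [2] prior 0.24, lik 0.26, product 0.06240; [3] prior 0.24, lik 0.68, product 0.1632; [4] prior 0.32, lik 0.34, product 0.1088.
Normalizing constant = 0.42840; the posterior for Coin 3 is its product over the sum, 0.1632/0.42840 = 0.3810.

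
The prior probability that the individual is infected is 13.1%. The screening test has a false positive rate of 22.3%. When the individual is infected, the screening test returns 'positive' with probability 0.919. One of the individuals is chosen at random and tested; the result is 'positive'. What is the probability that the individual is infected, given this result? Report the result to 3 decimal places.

P(H | E) ≈ 0.383

Let H be the event that the individual is infected. P(H) = 0.131, so P(¬H) = 0.869. With E the 'positive' result, P(E|H) = 0.919 and P(E|¬H) = 0.223.
P(E) = 0.919·0.131 + 0.223·0.869 = 0.12039 + 0.19379 = 0.31418.
By Bayes' theorem, P(H|E) = 0.12039 / 0.31418 = 0.383.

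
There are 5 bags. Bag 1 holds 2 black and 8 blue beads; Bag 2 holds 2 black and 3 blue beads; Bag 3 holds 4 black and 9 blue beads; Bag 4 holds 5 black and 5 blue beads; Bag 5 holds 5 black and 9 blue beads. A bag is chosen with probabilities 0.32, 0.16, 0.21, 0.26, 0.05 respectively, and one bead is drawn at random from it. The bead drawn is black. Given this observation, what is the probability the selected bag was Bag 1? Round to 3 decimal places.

Posterior probability ≈ 0.188

P(black|Bag 1) = 0.2; P(black|Bag 2) = 0.4; P(black|Bag 3) = 0.3077; P(black|Bag 4) = 0.5; P(black|Bag 5) = 0.3571.
Prior × likelihood for each source: 0.32·0.2=0.06400, 0.16·0.4=0.06400, 0.21·0.3077=0.06462, 0.26·0.5=0.1300, 0.05·0.3571=0.01786. Summing gives P(black) = 0.34047.
P(Bag 1 | black) = 0.06400 / 0.34047 = 0.188.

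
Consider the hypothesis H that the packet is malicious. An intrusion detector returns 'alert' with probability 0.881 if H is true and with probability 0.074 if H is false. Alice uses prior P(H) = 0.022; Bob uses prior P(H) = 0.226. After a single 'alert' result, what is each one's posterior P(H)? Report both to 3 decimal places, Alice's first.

Alice: 0.211; Bob: 0.777

The likelihood ratio for an 'alert' result is 0.881/0.074 = 11.905.
Alice: prior odds 0.022/0.978 = 0.022495; posterior odds 0.26781; posterior probability 0.211.
Bob: prior odds 0.226/0.774 = 0.29199; posterior odds 3.4763; posterior probability 0.777.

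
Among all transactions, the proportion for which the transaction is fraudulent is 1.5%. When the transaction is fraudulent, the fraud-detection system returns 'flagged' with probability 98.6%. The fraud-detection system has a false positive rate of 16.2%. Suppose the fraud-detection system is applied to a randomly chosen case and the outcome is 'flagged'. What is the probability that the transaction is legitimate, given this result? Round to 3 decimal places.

Write H for 'the transaction is fraudulent'. Prior odds H:¬H = 0.015/0.985 = 0.015228. For the 'flagged' outcome, the likelihood ratio is 0.986/0.162 = 6.0864.
Posterior odds = 0.015228 × 6.0864 = 0.092687, so P(H|E) = 0.092687/(1+0.092687) = 0.085. Then P(¬H|E) = 1 − 0.085 = 0.915.

P(¬H | E) ≈ 0.915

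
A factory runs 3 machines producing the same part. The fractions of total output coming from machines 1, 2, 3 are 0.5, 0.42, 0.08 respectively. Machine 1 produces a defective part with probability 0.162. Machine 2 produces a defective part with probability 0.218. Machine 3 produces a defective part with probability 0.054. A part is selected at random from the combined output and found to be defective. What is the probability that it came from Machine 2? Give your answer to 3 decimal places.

Posterior probability ≈ 0.518

P(defective|M1) = 0.162; P(defective|M2) = 0.218; P(defective|M3) = 0.054.
Prior × likelihood for each source: 0.5·0.162=0.08100, 0.42·0.218=0.09156, 0.08·0.054=0.004320. Summing gives P(defective) = 0.17688.
P(Machine 2 | defective) = 0.09156 / 0.17688 = 0.518.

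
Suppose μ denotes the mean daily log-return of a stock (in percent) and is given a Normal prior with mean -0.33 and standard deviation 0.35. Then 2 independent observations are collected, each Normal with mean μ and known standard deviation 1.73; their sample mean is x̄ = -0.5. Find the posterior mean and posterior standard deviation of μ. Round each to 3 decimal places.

Posterior mean ≈ -0.343; posterior SD ≈ 0.336

Prior precision 1/τ₀² = 1/0.35² = 8.16327; data precision n/σ² = 2/1.73² = 0.668248.
Posterior precision = 8.16327 + 0.668248 = 8.83151, giving posterior SD = 1/√8.83151 = 0.336.
Posterior mean = (8.16327·-0.33 + 0.668248·-0.5) / 8.83151 = -0.343.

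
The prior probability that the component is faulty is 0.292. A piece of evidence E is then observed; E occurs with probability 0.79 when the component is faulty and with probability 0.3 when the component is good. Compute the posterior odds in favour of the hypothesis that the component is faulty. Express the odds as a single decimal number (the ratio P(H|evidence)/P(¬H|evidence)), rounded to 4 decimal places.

Posterior odds ≈ 1.0861

Prior odds = 0.292/(1−0.292) = 0.41243. In log-odds, ln(0.41243) = -0.88569.
Add log likelihood ratio: ln(2.6333) = 0.96825.
Posterior log-odds = 0.082560, so posterior odds = exp(0.082560) = 1.0861.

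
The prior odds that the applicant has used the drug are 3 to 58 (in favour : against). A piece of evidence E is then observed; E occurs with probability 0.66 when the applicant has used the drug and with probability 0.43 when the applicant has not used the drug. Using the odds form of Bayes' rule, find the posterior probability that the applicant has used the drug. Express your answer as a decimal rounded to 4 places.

Posterior probability ≈ 0.0736

Prior odds = 3/58 = 0.051724. In log-odds, ln(0.051724) = -2.9618.
Add log likelihood ratio: ln(1.5349) = 0.42845.
Posterior log-odds = -2.5334, so posterior odds = exp(-2.5334) = 0.079391. Converting, P(H|E) = 0.079391/1.0794 = 0.0736.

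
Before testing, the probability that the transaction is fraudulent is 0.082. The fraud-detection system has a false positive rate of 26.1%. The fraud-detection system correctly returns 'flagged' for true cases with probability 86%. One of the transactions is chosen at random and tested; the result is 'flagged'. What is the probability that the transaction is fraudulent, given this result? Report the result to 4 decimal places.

P(H | E) ≈ 0.2274

Write H for 'the transaction is fraudulent'. Prior odds H:¬H = 0.082/0.918 = 0.089325. For the 'flagged' outcome, the likelihood ratio is 0.86/0.261 = 3.2950.
Posterior odds = 0.089325 × 3.2950 = 0.29433, so P(H|E) = 0.29433/(1+0.29433) = 0.2274.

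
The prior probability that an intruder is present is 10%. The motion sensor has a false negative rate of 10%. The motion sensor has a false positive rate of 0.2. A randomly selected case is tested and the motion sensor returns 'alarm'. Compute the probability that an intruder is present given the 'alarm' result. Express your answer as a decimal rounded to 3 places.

Let H be the event that an intruder is present. P(H) = 0.1, so P(¬H) = 0.9. With E the 'alarm' result, P(E|H) = 0.9 and P(E|¬H) = 0.2.
P(E) = 0.9·0.1 + 0.2·0.9 = 0.090000 + 0.18000 = 0.27000.
By Bayes' theorem, P(H|E) = 0.090000 / 0.27000 = 0.333.

P(H | E) ≈ 0.333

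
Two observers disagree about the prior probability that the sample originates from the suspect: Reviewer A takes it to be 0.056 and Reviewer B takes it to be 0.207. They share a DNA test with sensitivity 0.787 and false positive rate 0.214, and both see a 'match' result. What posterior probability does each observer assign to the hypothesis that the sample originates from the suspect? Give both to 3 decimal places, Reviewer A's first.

P('+'|H) = 0.787, P('+'|¬H) = 0.214.
Reviewer A: numerator 0.787·0.056 = 0.044072; evidence = 0.044072+0.214·0.944 = 0.24609; posterior = 0.179.
Reviewer B: numerator 0.787·0.207 = 0.16291; evidence = 0.16291+0.214·0.793 = 0.33261; posterior = 0.490.

Reviewer A: 0.179; Reviewer B: 0.490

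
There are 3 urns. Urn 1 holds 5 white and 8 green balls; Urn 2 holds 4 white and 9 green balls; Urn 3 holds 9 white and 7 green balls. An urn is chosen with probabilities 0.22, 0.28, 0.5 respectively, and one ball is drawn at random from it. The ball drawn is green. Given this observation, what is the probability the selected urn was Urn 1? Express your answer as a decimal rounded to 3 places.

Posterior probability ≈ 0.247

Tabulate prior·likelihood by source: [1] prior 0.22, lik 0.6154, product 0.1354; [2] prior 0.28, lik 0.6923, product 0.1938; [3] prior 0.5, lik 0.4375, product 0.2188.
Normalizing constant = 0.54798; the posterior for Urn 1 is its product over the sum, 0.1354/0.54798 = 0.247.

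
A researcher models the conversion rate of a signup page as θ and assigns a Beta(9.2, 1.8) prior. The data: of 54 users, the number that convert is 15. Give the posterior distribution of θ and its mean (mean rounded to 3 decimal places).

The binomial likelihood is conjugate to the Beta prior: with 15 successes and 39 failures, the posterior is Beta(9.2+15, 1.8+39) = Beta(24.2, 40.8).
Posterior mean = α/(α+β) = 24.2/65 = 0.372.

Posterior: Beta(24.2, 40.8); mean ≈ 0.372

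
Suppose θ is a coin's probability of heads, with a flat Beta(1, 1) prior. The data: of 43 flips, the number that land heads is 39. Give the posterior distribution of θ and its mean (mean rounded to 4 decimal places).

Posterior: Beta(40, 5); mean ≈ 0.8889

The binomial likelihood is conjugate to the Beta prior: with 39 successes and 4 failures, the posterior is Beta(1+39, 1+4) = Beta(40, 5).
Posterior mean = α/(α+β) = 40/45 = 0.8889.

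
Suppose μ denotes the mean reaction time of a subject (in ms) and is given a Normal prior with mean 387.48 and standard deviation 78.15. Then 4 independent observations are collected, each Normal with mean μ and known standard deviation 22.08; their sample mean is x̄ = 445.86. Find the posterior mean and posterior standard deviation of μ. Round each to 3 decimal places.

Posterior mean ≈ 444.718; posterior SD ≈ 10.931

Prior precision 1/τ₀² = 1/78.15² = 0.00016374; data precision n/σ² = 4/22.08² = 0.00820468.
Posterior precision = 0.00016374 + 0.00820468 = 0.00836842, giving posterior SD = 1/√0.00836842 = 10.931.
Posterior mean = (0.00016374·387.48 + 0.00820468·445.86) / 0.00836842 = 444.718.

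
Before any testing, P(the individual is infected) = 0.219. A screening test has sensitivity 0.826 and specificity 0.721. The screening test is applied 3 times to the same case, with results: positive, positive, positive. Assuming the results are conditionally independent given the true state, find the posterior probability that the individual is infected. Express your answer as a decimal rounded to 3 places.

Posterior P(H) ≈ 0.879

Let H be the event that the individual is infected; start with P(H) = 0.219. P('positive'|H) = 0.826, P('positive'|¬H) = 0.279.
Update on result 1 ('positive'): P(H) ← 0.826·0.2190 / (0.826·0.2190 + 0.279·0.7810) = 0.18089/0.39879 = 0.4536.
Update on result 2 ('positive'): P(H) ← 0.826·0.4536 / (0.826·0.4536 + 0.279·0.5464) = 0.37468/0.52712 = 0.7108.
Update on result 3 ('positive'): P(H) ← 0.826·0.7108 / (0.826·0.7108 + 0.279·0.2892) = 0.58712/0.66781 = 0.8792.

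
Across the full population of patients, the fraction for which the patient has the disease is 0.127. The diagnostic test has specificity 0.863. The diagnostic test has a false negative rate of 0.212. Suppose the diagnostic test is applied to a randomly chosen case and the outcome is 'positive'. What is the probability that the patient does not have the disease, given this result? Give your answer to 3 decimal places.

P(¬H | E) ≈ 0.544

Let H be the event that the patient has the disease. P(H) = 0.127, so P(¬H) = 0.873. With E the 'positive' result, P(E|H) = 0.788 and P(E|¬H) = 0.137.
P(E) = 0.788·0.127 + 0.137·0.873 = 0.10008 + 0.11960 = 0.21968.
By Bayes' theorem, P(H|E) = 0.10008 / 0.21968 = 0.456. Hence P(¬H|E) = 1 − 0.456 = 0.544.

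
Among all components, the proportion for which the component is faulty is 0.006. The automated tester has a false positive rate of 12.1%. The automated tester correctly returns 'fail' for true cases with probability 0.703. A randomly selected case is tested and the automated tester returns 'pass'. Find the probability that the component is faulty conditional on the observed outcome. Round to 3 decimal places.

P(H | E) ≈ 0.002

Write H for 'the component is faulty'. Prior odds H:¬H = 0.006/0.994 = 0.0060362. For the 'pass' outcome, the likelihood ratio is 0.297/0.879 = 0.33788.
Posterior odds = 0.0060362 × 0.33788 = 0.0020395, so P(H|E) = 0.0020395/(1+0.0020395) = 0.002.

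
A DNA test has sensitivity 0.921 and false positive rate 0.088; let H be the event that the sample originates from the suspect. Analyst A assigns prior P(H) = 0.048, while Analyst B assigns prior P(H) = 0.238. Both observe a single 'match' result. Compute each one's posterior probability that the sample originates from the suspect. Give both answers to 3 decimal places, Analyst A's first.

Analyst A: 0.345; Analyst B: 0.766

The likelihood ratio for a 'match' result is 0.921/0.088 = 10.466.
Analyst A: prior odds 0.048/0.952 = 0.050420; posterior odds 0.52769; posterior probability 0.345.
Analyst B: prior odds 0.238/0.762 = 0.31234; posterior odds 3.2689; posterior probability 0.766.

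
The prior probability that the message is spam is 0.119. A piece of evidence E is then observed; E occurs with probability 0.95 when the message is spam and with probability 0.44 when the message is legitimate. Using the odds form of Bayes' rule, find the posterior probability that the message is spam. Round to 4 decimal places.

Posterior probability ≈ 0.2258

Prior odds = 0.119/(1−0.119) = 0.13507. In log-odds, ln(0.13507) = -2.0019.
Add log likelihood ratio: ln(2.1591) = 0.76969.
Posterior log-odds = -1.2322, so posterior odds = exp(-1.2322) = 0.29164. Converting, P(H|E) = 0.29164/1.2916 = 0.2258.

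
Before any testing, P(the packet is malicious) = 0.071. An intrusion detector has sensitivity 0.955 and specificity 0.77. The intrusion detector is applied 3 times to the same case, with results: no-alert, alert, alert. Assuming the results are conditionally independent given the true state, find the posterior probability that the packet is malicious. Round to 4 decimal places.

With H the event that the packet is malicious, the joint likelihood of the observed sequence is P(data|H) = 0.045·0.955·0.955 = 0.041041 and P(data|¬H) = 0.77·0.23·0.23 = 0.040733.
Bayes: P(H|data) = 0.071·0.041041 / (0.071·0.041041 + 0.929·0.040733) = 0.0029139/0.040755 = 0.0715.

Posterior P(H) ≈ 0.0715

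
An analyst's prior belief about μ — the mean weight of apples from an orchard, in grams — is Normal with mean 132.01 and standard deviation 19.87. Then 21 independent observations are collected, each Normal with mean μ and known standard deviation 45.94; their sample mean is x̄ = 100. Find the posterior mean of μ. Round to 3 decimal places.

Posterior mean ≈ 106.495

Prior precision 1/τ₀² = 1/19.87² = 0.00253282; data precision n/σ² = 21/45.94² = 0.00995033.
Posterior precision = 0.00253282 + 0.00995033 = 0.0124831.
Posterior mean = (0.00253282·132.01 + 0.00995033·100) / 0.0124831 = 106.495.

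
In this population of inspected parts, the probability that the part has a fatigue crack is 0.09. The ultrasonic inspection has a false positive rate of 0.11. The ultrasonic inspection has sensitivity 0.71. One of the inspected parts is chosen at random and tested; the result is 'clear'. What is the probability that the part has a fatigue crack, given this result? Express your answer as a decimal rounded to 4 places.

Let H be the event that the part has a fatigue crack. P(H) = 0.09, so P(¬H) = 0.91. With E the 'clear' result, P(E|H) = 0.29 and P(E|¬H) = 0.89.
P(E) = 0.29·0.09 + 0.89·0.91 = 0.026100 + 0.80990 = 0.83600.
By Bayes' theorem, P(H|E) = 0.026100 / 0.83600 = 0.0312.

P(H | E) ≈ 0.0312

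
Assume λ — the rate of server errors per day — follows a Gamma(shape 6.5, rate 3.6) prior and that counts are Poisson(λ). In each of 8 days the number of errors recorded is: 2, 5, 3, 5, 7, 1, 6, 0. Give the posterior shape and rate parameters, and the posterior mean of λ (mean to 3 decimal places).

Posterior: Gamma(shape=35.5, rate=11.6); mean ≈ 3.060

Total count ∑xᵢ = 29 over n = 8 days.
Gamma is conjugate to the Poisson likelihood: posterior is Gamma(shape = 6.5+29 = 35.5, rate = 3.6+8 = 11.6).
Posterior mean = shape/rate = 35.5/11.6 = 3.060.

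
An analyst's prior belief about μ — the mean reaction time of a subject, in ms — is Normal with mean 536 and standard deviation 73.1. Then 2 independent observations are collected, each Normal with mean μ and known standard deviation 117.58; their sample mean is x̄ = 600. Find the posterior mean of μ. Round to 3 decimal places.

Posterior mean ≈ 563.904

With known σ, the Normal prior is conjugate. Weight on the data is w = (n/σ²)/(n/σ² + 1/τ₀²) = 0.00014466/(0.00014466+0.00018714) = 0.43599.
Posterior mean = w·x̄ + (1−w)·μ₀ = 0.43599·600 + 0.56401·536 = 563.904.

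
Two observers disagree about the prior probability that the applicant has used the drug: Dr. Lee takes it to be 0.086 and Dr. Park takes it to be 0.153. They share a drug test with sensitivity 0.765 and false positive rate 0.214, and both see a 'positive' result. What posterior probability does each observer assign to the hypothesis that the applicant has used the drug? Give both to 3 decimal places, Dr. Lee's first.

The likelihood ratio for a 'positive' result is 0.765/0.214 = 3.5748.
Dr. Lee: prior odds 0.086/0.914 = 0.094092; posterior odds 0.33636; posterior probability 0.252.
Dr. Park: prior odds 0.153/0.847 = 0.18064; posterior odds 0.64574; posterior probability 0.392.

Dr. Lee: 0.252; Dr. Park: 0.392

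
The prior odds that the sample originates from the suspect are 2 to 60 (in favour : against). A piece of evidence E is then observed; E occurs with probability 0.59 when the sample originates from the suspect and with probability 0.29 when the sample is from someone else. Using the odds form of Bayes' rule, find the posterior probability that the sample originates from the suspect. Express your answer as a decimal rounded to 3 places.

Posterior probability ≈ 0.064

Prior odds = 2/60 = 0.033333. In log-odds, ln(0.033333) = -3.4012.
Add log likelihood ratio: ln(2.0345) = 0.71024.
Posterior log-odds = -2.6910, so posterior odds = exp(-2.6910) = 0.067816. Converting, P(H|E) = 0.067816/1.0678 = 0.064.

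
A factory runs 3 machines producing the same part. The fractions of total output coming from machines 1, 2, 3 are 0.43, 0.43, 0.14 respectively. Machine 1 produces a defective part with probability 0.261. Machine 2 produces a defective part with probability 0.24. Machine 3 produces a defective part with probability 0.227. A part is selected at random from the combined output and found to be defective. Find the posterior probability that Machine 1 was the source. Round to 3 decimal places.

P(defective|M1) = 0.261; P(defective|M2) = 0.24; P(defective|M3) = 0.227.
Prior × likelihood for each source: 0.43·0.261=0.1122, 0.43·0.24=0.1032, 0.14·0.227=0.03178. Summing gives P(defective) = 0.24721.
P(Machine 1 | defective) = 0.1122 / 0.24721 = 0.454.

Posterior probability ≈ 0.454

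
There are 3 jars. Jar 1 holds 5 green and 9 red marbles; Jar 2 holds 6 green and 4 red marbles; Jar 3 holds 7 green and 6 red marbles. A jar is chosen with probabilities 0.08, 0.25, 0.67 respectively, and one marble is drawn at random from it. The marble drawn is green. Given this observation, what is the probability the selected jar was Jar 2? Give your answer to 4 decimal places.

Posterior probability ≈ 0.2781

Tabulate prior·likelihood by source: [1] prior 0.08, lik 0.3571, product 0.02857; [2] prior 0.25, lik 0.6, product 0.1500; [3] prior 0.67, lik 0.5385, product 0.3608.
Normalizing constant = 0.53934; the posterior for Jar 2 is its product over the sum, 0.1500/0.53934 = 0.2781.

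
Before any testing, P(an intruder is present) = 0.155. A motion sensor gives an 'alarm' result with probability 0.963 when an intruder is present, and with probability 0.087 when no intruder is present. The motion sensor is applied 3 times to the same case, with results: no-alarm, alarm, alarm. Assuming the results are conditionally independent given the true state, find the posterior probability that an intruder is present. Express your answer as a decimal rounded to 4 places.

Posterior P(H) ≈ 0.4767

With H the event that an intruder is present, the joint likelihood of the observed sequence is P(data|H) = 0.037·0.963·0.963 = 0.034313 and P(data|¬H) = 0.913·0.087·0.087 = 0.0069105.
Bayes: P(H|data) = 0.155·0.034313 / (0.155·0.034313 + 0.845·0.0069105) = 0.0053185/0.011158 = 0.4767.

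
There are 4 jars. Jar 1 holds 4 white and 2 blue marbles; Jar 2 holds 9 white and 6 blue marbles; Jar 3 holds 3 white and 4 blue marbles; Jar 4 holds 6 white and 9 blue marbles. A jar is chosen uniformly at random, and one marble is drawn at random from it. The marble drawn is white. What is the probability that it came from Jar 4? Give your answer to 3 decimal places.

Tabulate prior·likelihood by source: [1] prior 0.25, lik 0.6667, product 0.1667; [2] prior 0.25, lik 0.6, product 0.1500; [3] prior 0.25, lik 0.4286, product 0.1071; [4] prior 0.25, lik 0.4, product 0.1000.
Normalizing constant = 0.52381; the posterior for Jar 4 is its product over the sum, 0.1000/0.52381 = 0.191.

Posterior probability ≈ 0.191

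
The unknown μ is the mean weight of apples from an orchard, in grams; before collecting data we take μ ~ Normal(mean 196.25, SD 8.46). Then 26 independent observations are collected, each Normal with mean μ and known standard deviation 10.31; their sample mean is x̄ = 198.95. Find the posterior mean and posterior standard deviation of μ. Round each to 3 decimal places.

Posterior mean ≈ 198.804; posterior SD ≈ 1.967

Prior precision 1/τ₀² = 1/8.46² = 0.0139720; data precision n/σ² = 26/10.31² = 0.244600.
Posterior precision = 0.0139720 + 0.244600 = 0.258572, giving posterior SD = 1/√0.258572 = 1.967.
Posterior mean = (0.0139720·196.25 + 0.244600·198.95) / 0.258572 = 198.804.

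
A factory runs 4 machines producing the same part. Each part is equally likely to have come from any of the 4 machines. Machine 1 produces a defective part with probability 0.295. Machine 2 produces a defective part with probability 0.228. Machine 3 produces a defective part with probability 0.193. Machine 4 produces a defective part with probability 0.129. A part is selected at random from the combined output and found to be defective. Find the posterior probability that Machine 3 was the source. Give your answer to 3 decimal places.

Posterior probability ≈ 0.228

P(defective|M1) = 0.295; P(defective|M2) = 0.228; P(defective|M3) = 0.193; P(defective|M4) = 0.129.
Prior × likelihood for each source: 0.25·0.295=0.07375, 0.25·0.228=0.05700, 0.25·0.193=0.04825, 0.25·0.129=0.03225. Summing gives P(defective) = 0.21125.
P(Machine 3 | defective) = 0.04825 / 0.21125 = 0.228.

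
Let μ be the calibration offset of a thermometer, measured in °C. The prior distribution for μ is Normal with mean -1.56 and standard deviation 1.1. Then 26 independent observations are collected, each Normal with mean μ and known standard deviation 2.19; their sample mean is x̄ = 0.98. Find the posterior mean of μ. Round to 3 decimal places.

Prior precision 1/τ₀² = 1/1.1² = 0.826446; data precision n/σ² = 26/2.19² = 5.42107.
Posterior precision = 0.826446 + 5.42107 = 6.24752.
Posterior mean = (0.826446·-1.56 + 5.42107·0.98) / 6.24752 = 0.644.

Posterior mean ≈ 0.644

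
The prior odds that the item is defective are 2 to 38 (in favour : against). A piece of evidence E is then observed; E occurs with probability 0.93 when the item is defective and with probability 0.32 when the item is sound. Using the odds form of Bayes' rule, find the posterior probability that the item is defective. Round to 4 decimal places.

Prior odds = 2/38 = 0.052632. In log-odds, ln(0.052632) = -2.9444.
Add log likelihood ratio: ln(2.9062) = 1.0669.
Posterior log-odds = -1.8776, so posterior odds = exp(-1.8776) = 0.15296. Converting, P(H|E) = 0.15296/1.1530 = 0.1327.

Posterior probability ≈ 0.1327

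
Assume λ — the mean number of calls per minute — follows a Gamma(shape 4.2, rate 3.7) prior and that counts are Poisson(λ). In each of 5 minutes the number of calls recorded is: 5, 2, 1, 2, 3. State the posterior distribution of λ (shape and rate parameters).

The Poisson likelihood adds the total count to the shape and the number of exposure periods to the rate. Here ∑xᵢ = 13 and n = 5, so shape 4.2→17.2 and rate 3.7→8.7.

Posterior: Gamma(shape=17.2, rate=8.7)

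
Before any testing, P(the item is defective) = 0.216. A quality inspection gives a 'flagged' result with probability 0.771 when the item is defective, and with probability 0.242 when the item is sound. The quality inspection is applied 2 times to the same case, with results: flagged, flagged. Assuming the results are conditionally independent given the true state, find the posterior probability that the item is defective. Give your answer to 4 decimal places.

Posterior P(H) ≈ 0.7366

Let H be the event that the item is defective; start with P(H) = 0.216. P('flagged'|H) = 0.771, P('flagged'|¬H) = 0.242.
Update on result 1 ('flagged'): P(H) ← 0.771·0.2160 / (0.771·0.2160 + 0.242·0.7840) = 0.16654/0.35626 = 0.4675.
Update on result 2 ('flagged'): P(H) ← 0.771·0.4675 / (0.771·0.4675 + 0.242·0.5325) = 0.36040/0.48928 = 0.7366.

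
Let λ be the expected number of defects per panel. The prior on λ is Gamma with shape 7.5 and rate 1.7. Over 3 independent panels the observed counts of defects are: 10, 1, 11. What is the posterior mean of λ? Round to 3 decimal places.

Total count ∑xᵢ = 22 over n = 3 panels.
Gamma is conjugate to the Poisson likelihood: posterior is Gamma(shape = 7.5+22 = 29.5, rate = 1.7+3 = 4.7).
E[λ | data] = 29.5/4.7 = 6.277.

Posterior mean ≈ 6.277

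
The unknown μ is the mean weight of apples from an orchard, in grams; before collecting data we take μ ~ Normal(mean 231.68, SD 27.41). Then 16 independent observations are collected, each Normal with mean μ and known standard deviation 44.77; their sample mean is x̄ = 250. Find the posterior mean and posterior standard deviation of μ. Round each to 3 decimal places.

Posterior mean ≈ 247.382; posterior SD ≈ 10.362

With known σ, the Normal prior is conjugate. Weight on the data is w = (n/σ²)/(n/σ² + 1/τ₀²) = 0.00798263/(0.00798263+0.00133101) = 0.85709.
Posterior mean = w·x̄ + (1−w)·μ₀ = 0.85709·250 + 0.14291·231.68 = 247.382. Posterior variance = 1/(0.00798263+0.00133101) = 107.369, so SD = 10.362.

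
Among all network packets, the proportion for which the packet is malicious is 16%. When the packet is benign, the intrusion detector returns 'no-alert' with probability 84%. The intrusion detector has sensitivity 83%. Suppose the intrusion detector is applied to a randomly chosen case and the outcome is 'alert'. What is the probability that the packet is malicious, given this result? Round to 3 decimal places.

Write H for 'the packet is malicious'. Prior odds H:¬H = 0.16/0.84 = 0.19048. For the 'alert' outcome, the likelihood ratio is 0.83/0.16 = 5.1875.
Posterior odds = 0.19048 × 5.1875 = 0.98810, so P(H|E) = 0.98810/(1+0.98810) = 0.497.

P(H | E) ≈ 0.497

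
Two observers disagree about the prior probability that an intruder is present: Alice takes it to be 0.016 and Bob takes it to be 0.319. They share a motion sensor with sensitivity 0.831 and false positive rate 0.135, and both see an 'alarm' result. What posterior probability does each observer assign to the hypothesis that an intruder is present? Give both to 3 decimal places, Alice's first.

The likelihood ratio for an 'alarm' result is 0.831/0.135 = 6.1556.
Alice: prior odds 0.016/0.984 = 0.016260; posterior odds 0.10009; posterior probability 0.091.
Bob: prior odds 0.319/0.681 = 0.46843; posterior odds 2.8834; posterior probability 0.742.

Alice: 0.091; Bob: 0.742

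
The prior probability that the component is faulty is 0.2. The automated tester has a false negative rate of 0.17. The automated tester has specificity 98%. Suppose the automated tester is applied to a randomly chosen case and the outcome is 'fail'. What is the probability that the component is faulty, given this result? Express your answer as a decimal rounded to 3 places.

Write H for 'the component is faulty'. Prior odds H:¬H = 0.2/0.8 = 0.25000. For the 'fail' outcome, the likelihood ratio is 0.83/0.02 = 41.500.
Posterior odds = 0.25000 × 41.500 = 10.375, so P(H|E) = 10.375/(1+10.375) = 0.912.

P(H | E) ≈ 0.912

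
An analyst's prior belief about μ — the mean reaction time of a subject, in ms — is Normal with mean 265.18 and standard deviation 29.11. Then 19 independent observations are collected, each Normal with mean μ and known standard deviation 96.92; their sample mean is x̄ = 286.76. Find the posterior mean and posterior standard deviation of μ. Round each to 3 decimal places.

With known σ, the Normal prior is conjugate. Weight on the data is w = (n/σ²)/(n/σ² + 1/τ₀²) = 0.00202268/(0.00202268+0.00118009) = 0.63154.
Posterior mean = w·x̄ + (1−w)·μ₀ = 0.63154·286.76 + 0.36846·265.18 = 278.809. Posterior variance = 1/(0.00202268+0.00118009) = 312.230, so SD = 17.670.

Posterior mean ≈ 278.809; posterior SD ≈ 17.670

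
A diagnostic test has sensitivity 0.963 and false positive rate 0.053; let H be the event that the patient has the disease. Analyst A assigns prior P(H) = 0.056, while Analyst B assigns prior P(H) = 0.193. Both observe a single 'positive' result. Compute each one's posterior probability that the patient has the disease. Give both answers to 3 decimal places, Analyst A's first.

The likelihood ratio for a 'positive' result is 0.963/0.053 = 18.170.
Analyst A: prior odds 0.056/0.944 = 0.059322; posterior odds 1.0779; posterior probability 0.519.
Analyst B: prior odds 0.193/0.807 = 0.23916; posterior odds 4.3454; posterior probability 0.813.

Analyst A: 0.519; Analyst B: 0.813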